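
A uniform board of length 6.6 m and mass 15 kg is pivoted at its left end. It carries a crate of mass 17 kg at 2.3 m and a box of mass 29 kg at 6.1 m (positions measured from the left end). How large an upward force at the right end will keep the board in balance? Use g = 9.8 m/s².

About the left end:
Beam weight: 15 × 9.8 = 147 N down at 3.3 m → arm 3.3 m, τ = 147 × 3.3 = 485.1 N·m clockwise.
Crate: 17 × 9.8 = 166.6 N down at 2.3 m → arm 2.3 m, τ = 166.6 × 2.3 = 383.2 N·m clockwise.
Box: 29 × 9.8 = 284.2 N down at 6.1 m → arm 6.1 m, τ = 284.2 × 6.1 = 1734 N·m clockwise.
Net moment of the loads = 2602 N·m clockwise.
The upward force F acts at the right end, arm 6.6 m, giving F × 6.6 counterclockwise.
For rotational equilibrium, F × 6.6 = 2602, so F = 2602 / 6.6 = 394 N.

F ≈ 394 N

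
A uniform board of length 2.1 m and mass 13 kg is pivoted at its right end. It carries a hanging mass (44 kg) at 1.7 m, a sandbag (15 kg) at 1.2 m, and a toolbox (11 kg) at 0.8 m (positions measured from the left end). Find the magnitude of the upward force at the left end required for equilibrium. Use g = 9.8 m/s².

Taking torques about the right end:
Beam weight: 13 × 9.8 = 127.4 N down at 1.05 m → arm 1.05 m, τ = 127.4 × 1.05 = 133.8 N·m counterclockwise.
Hanging mass: 44 × 9.8 = 431.2 N down at 1.7 m → arm 0.4 m, τ = 431.2 × 0.4 = 172.5 N·m counterclockwise.
Sandbag: 15 × 9.8 = 147 N down at 1.2 m → arm 0.9 m, τ = 147 × 0.9 = 132.3 N·m counterclockwise.
Toolbox: 11 × 9.8 = 107.8 N down at 0.8 m → arm 1.3 m, τ = 107.8 × 1.3 = 140.1 N·m counterclockwise.
Net moment of the loads = 578.7 N·m counterclockwise.
The upward force F acts at the left end, arm 2.1 m, giving F × 2.1 clockwise.
Balancing moments: F × 2.1 = 578.7, giving F = 578.7 / 2.1 = 276 N.

F ≈ 276 N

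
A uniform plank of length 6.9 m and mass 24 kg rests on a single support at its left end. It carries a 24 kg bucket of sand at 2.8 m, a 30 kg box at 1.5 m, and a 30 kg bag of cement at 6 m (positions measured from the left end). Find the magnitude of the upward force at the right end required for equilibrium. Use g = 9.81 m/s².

Take moments about the left end.
Beam weight: 24 × 9.81 = 235.4 N down at 3.45 m → arm 3.45 m, τ = 235.4 × 3.45 = 812.1 N·m clockwise.
Bucket of sand: 24 × 9.81 = 235.4 N down at 2.8 m → arm 2.8 m, τ = 235.4 × 2.8 = 659.1 N·m clockwise.
Box: 30 × 9.81 = 294.3 N down at 1.5 m → arm 1.5 m, τ = 294.3 × 1.5 = 441.5 N·m clockwise.
Bag of cement: 30 × 9.81 = 294.3 N down at 6 m → arm 6 m, τ = 294.3 × 6 = 1766 N·m clockwise.
Net moment of the loads = 3679 N·m clockwise.
The upward force F acts at the right end, arm 6.9 m, giving F × 6.9 counterclockwise.
Setting net torque to zero: F × 6.9 = 3679 → F = 3679 / 6.9 = 533 N.

F ≈ 533 N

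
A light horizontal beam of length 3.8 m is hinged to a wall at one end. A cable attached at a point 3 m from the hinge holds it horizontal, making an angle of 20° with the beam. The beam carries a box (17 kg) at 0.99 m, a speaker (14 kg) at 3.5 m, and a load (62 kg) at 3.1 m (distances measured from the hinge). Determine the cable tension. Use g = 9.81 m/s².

About the hinge:
Box: 17 × 9.81 = 166.8 N down at 0.99 m → arm 0.99 m, τ = 166.8 × 0.99 = 165.1 N·m clockwise.
Speaker: 14 × 9.81 = 137.3 N down at 3.5 m → arm 3.5 m, τ = 137.3 × 3.5 = 480.6 N·m clockwise.
Load: 62 × 9.81 = 608.2 N down at 3.1 m → arm 3.1 m, τ = 608.2 × 3.1 = 1885 N·m clockwise.
Total clockwise load moment = 2531 N·m.
The cable tension T acts at 3 m; only its component perpendicular to the beam, T sinθ, produces torque. sin 20° = 0.342.
Στ = 0 ⇒ T × 3 × 0.342 = 2531 ⇒ T = 2531 / 1.026 = 2470 N.

T ≈ 2470 N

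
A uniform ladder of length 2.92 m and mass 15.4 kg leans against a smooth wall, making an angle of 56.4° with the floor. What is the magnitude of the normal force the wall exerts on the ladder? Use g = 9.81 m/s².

About the foot of the ladder:
Ladder weight 15.4×9.81 = 151.1 N acts at 1.46 m along the ladder; its horizontal arm is 1.46·cos56.4° = 0.808 m → τ = 122.1 N·m clockwise.
Wall normal N acts horizontally at the top; its moment arm is the height L sinθ = 2.92·sin56.4° = 2.432 m, counterclockwise.
Στ = 0 ⇒ N × 2.432 = 122.1 ⇒ N = 50.2 N.

N_wall ≈ 50.2 N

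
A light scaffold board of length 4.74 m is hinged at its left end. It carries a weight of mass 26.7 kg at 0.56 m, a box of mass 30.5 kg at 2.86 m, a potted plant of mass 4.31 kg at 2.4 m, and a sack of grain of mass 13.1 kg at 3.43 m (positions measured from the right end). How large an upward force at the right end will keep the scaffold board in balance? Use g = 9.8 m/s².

Take moments about the left end.
Weight: 26.7 × 9.8 = 261.7 N down at 0.56 m → arm 4.18 m, τ = 261.7 × 4.18 = 1094 N·m clockwise.
Box: 30.5 × 9.8 = 298.9 N down at 2.86 m → arm 1.88 m, τ = 298.9 × 1.88 = 561.9 N·m clockwise.
Potted plant: 4.31 × 9.8 = 42.24 N down at 2.4 m → arm 2.34 m, τ = 42.24 × 2.34 = 98.84 N·m clockwise.
Sack of grain: 13.1 × 9.8 = 128.4 N down at 3.43 m → arm 1.31 m, τ = 128.4 × 1.31 = 168.2 N·m clockwise.
Net moment of the loads = 1923 N·m clockwise.
The upward force F acts at the right end, arm 4.74 m, giving F × 4.74 counterclockwise.
Balancing moments: F × 4.74 = 1923, giving F = 1923 / 4.74 = 406 N.

F ≈ 406 N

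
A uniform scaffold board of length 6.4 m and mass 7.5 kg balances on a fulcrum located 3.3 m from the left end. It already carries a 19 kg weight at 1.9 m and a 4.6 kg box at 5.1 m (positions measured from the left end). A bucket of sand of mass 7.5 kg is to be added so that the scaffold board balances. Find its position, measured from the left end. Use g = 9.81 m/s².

x ≈ 5.84 m from the left end

Taking torques about the fulcrum (at 3.3 m from the left end):
Beam weight: 7.5 × 9.81 = 73.58 N down at 3.2 m → arm 0.1 m, τ = 73.58 × 0.1 = 7.358 N·m counterclockwise.
Weight: 19 × 9.81 = 186.4 N down at 1.9 m → arm 1.4 m, τ = 186.4 × 1.4 = 261 N·m counterclockwise.
Box: 4.6 × 9.81 = 45.13 N down at 5.1 m → arm 1.8 m, τ = 45.13 × 1.8 = 81.23 N·m clockwise.
Net moment of existing loads = 187.1 N·m counterclockwise.
The bucket of sand weighs 7.5 × 9.81 = 73.58 N and must supply an equal clockwise moment, so its lever arm about the fulcrum is 187.1 / 73.58 = 2.54 m.
That puts it at 3.3 + 2.54 = 5.84 m from the left end.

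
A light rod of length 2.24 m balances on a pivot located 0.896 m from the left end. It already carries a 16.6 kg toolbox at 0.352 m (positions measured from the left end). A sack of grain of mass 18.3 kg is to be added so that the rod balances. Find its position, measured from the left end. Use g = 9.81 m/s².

Taking torques about the pivot (at 0.896 m from the left end):
Toolbox: 16.6 × 9.81 = 162.8 N down at 0.352 m → arm 0.544 m, τ = 162.8 × 0.544 = 88.56 N·m counterclockwise.
Net moment of existing loads = 88.56 N·m counterclockwise.
The sack of grain weighs 18.3 × 9.81 = 179.5 N and must supply an equal clockwise moment, so its lever arm about the pivot is 88.56 / 179.5 = 0.493 m.
That puts it at 0.896 + 0.493 = 1.39 m from the left end.

x ≈ 1.39 m from the left end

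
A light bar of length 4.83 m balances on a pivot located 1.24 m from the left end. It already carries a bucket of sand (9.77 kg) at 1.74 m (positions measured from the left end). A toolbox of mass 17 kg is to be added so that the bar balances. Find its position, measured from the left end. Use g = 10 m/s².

x ≈ 0.953 m from the left end

Taking torques about the pivot (at 1.24 m from the left end):
Bucket of sand: 9.77 × 10 = 97.7 N down at 1.74 m → arm 0.5 m, τ = 97.7 × 0.5 = 48.85 N·m clockwise.
Net moment of existing loads = 48.85 N·m clockwise.
The toolbox weighs 17 × 10 = 170 N and must supply an equal counterclockwise moment, so its lever arm about the pivot is 48.85 / 170 = 0.287 m.
That puts it at 1.24 − 0.287 = 0.953 m from the left end.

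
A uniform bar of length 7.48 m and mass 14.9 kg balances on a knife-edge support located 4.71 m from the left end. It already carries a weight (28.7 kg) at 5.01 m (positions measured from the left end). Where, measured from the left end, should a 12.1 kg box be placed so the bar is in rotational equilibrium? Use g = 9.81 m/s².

Choose the knife-edge support (at 4.71 m from the left end) as the axis so the support reaction has zero arm there.
Beam weight: 14.9 × 9.81 = 146.2 N down at 3.74 m → arm 0.97 m, τ = 146.2 × 0.97 = 141.8 N·m counterclockwise.
Weight: 28.7 × 9.81 = 281.5 N down at 5.01 m → arm 0.3 m, τ = 281.5 × 0.3 = 84.45 N·m clockwise.
Net moment of existing loads = 57.35 N·m counterclockwise.
The box weighs 12.1 × 9.81 = 118.7 N and must supply an equal clockwise moment, so its lever arm about the knife-edge support is 57.35 / 118.7 = 0.483 m.
That puts it at 4.71 + 0.483 = 5.19 m from the left end.

x ≈ 5.19 m from the left end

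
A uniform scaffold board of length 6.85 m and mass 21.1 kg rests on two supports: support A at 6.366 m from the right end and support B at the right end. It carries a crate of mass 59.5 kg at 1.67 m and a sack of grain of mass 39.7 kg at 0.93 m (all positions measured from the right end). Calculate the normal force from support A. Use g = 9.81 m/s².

R_A ≈ 321 N

Take moments about support B.
Beam weight: 21.1 × 9.81 = 207 N down at 3.425 m → arm 3.425 m, τ = 207 × 3.425 = 709 N·m counterclockwise.
Crate: 59.5 × 9.81 = 583.7 N down at 1.67 m → arm 1.67 m, τ = 583.7 × 1.67 = 974.8 N·m counterclockwise.
Sack of grain: 39.7 × 9.81 = 389.5 N down at 0.93 m → arm 0.93 m, τ = 389.5 × 0.93 = 362.2 N·m counterclockwise.
Net load moment about support B = 2046 N·m counterclockwise.
Reaction R at support A is upward at 6.366 m, arm 6.366 m → moment R × 6.366 clockwise.
Balancing moments: R × 6.366 = 2046, giving R = 321 N.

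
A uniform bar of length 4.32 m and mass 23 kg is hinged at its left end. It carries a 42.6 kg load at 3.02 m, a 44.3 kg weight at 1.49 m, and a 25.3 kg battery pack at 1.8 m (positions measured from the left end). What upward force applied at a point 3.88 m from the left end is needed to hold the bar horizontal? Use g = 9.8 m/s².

Taking torques about the left end:
Beam weight: 23 × 9.8 = 225.4 N down at 2.16 m → arm 2.16 m, τ = 225.4 × 2.16 = 486.9 N·m clockwise.
Load: 42.6 × 9.8 = 417.5 N down at 3.02 m → arm 3.02 m, τ = 417.5 × 3.02 = 1261 N·m clockwise.
Weight: 44.3 × 9.8 = 434.1 N down at 1.49 m → arm 1.49 m, τ = 434.1 × 1.49 = 646.8 N·m clockwise.
Battery pack: 25.3 × 9.8 = 247.9 N down at 1.8 m → arm 1.8 m, τ = 247.9 × 1.8 = 446.2 N·m clockwise.
Net moment of the loads = 2841 N·m clockwise.
The upward force F acts at a point 3.88 m from the left end, arm 3.88 m, giving F × 3.88 counterclockwise.
Setting net torque to zero: F × 3.88 = 2841 → F = 2841 / 3.88 = 732 N.

F ≈ 732 N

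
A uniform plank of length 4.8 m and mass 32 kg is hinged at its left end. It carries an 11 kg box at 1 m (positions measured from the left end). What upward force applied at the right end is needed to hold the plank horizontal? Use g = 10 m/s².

Sum moments about the left end (the unknown pivot reaction has zero arm there).
Beam weight: 32 × 10 = 320 N down at 2.4 m → arm 2.4 m, τ = 320 × 2.4 = 768 N·m clockwise.
Box: 11 × 10 = 110 N down at 1 m → arm 1 m, τ = 110 × 1 = 110 N·m clockwise.
Net moment of the loads = 878 N·m clockwise.
The upward force F acts at the right end, arm 4.8 m, giving F × 4.8 counterclockwise.
Setting net torque to zero: F × 4.8 = 878 → F = 878 / 4.8 = 183 N.

F ≈ 183 N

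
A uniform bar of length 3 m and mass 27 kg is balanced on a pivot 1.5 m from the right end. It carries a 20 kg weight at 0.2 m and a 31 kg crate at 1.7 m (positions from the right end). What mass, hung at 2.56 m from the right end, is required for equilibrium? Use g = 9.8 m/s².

m ≈ 18.7 kg

Choose the pivot (at 1.5 m from the right end) as the axis so the support reaction has zero arm there.
Beam weight: acts at the pivot, moment arm 0 → no torque.
Weight: 20 × 9.8 = 196 N down at 0.2 m → arm 1.3 m, τ = 196 × 1.3 = 254.8 N·m clockwise.
Crate: 31 × 9.8 = 303.8 N down at 1.7 m → arm 0.2 m, τ = 303.8 × 0.2 = 60.76 N·m counterclockwise.
Net moment of known loads = 194 N·m clockwise.
An unknown mass m at 2.56 m has arm 1.06 m; its moment is m·g·1.06 counterclockwise.
For rotational equilibrium, m × 9.8 × 1.06 = 194, so m = 194 / (9.8 × 1.06) = 18.7 kg.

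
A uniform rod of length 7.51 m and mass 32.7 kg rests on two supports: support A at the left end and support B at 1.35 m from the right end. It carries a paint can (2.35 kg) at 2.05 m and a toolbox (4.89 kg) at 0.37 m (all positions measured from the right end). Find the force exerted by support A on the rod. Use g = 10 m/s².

R_A ≈ 123 N

Choose support B as the axis so its reaction then has zero moment arm.
Beam weight: 32.7 × 10 = 327 N down at 3.755 m → arm 2.405 m, τ = 327 × 2.405 = 786.4 N·m counterclockwise.
Paint can: 2.35 × 10 = 23.5 N down at 2.05 m → arm 0.7 m, τ = 23.5 × 0.7 = 16.45 N·m counterclockwise.
Toolbox: 4.89 × 10 = 48.9 N down at 0.37 m → arm 0.98 m, τ = 48.9 × 0.98 = 47.92 N·m clockwise.
Net load moment about support B = 754.9 N·m counterclockwise.
Reaction R at support A is upward at 7.51 m, arm 6.16 m → moment R × 6.16 clockwise.
Setting net torque to zero: R × 6.16 = 754.9 → R = 123 N.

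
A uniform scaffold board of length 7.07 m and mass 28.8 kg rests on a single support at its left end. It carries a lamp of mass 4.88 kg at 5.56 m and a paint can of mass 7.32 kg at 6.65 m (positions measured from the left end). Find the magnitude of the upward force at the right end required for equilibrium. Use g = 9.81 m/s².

Taking torques about the left end:
Beam weight: 28.8 × 9.81 = 282.5 N down at 3.535 m → arm 3.535 m, τ = 282.5 × 3.535 = 998.6 N·m clockwise.
Lamp: 4.88 × 9.81 = 47.87 N down at 5.56 m → arm 5.56 m, τ = 47.87 × 5.56 = 266.2 N·m clockwise.
Paint can: 7.32 × 9.81 = 71.81 N down at 6.65 m → arm 6.65 m, τ = 71.81 × 6.65 = 477.5 N·m clockwise.
Net moment of the loads = 1742 N·m clockwise.
The upward force F acts at the right end, arm 7.07 m, giving F × 7.07 counterclockwise.
Balancing moments: F × 7.07 = 1742, giving F = 1742 / 7.07 = 246 N.

F ≈ 246 N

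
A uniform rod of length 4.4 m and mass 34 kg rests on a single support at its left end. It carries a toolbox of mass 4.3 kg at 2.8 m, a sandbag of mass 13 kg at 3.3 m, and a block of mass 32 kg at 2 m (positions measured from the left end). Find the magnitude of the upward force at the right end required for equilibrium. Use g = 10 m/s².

F ≈ 440 N

About the left end:
Beam weight: 34 × 10 = 340 N down at 2.2 m → arm 2.2 m, τ = 340 × 2.2 = 748 N·m clockwise.
Toolbox: 4.3 × 10 = 43 N down at 2.8 m → arm 2.8 m, τ = 43 × 2.8 = 120.4 N·m clockwise.
Sandbag: 13 × 10 = 130 N down at 3.3 m → arm 3.3 m, τ = 130 × 3.3 = 429 N·m clockwise.
Block: 32 × 10 = 320 N down at 2 m → arm 2 m, τ = 320 × 2 = 640 N·m clockwise.
Net moment of the loads = 1937 N·m clockwise.
The upward force F acts at the right end, arm 4.4 m, giving F × 4.4 counterclockwise.
Setting net torque to zero: F × 4.4 = 1937 → F = 1937 / 4.4 = 440 N.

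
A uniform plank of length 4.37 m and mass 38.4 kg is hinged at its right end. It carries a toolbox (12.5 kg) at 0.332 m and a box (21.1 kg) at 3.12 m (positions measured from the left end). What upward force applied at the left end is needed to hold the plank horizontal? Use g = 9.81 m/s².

Take moments about the right end.
Beam weight: 38.4 × 9.81 = 376.7 N down at 2.185 m → arm 2.185 m, τ = 376.7 × 2.185 = 823.1 N·m counterclockwise.
Toolbox: 12.5 × 9.81 = 122.6 N down at 0.332 m → arm 4.038 m, τ = 122.6 × 4.038 = 495.1 N·m counterclockwise.
Box: 21.1 × 9.81 = 207 N down at 3.12 m → arm 1.25 m, τ = 207 × 1.25 = 258.8 N·m counterclockwise.
Net moment of the loads = 1577 N·m counterclockwise.
The upward force F acts at the left end, arm 4.37 m, giving F × 4.37 clockwise.
Στ = 0 ⇒ F × 4.37 = 1577 ⇒ F = 1577 / 4.37 = 361 N.

F ≈ 361 N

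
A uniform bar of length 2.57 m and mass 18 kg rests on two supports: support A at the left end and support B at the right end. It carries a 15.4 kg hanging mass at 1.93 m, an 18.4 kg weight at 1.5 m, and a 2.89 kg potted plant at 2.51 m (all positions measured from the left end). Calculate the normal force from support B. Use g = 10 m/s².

About support A:
Beam weight: 18 × 10 = 180 N down at 1.285 m → arm 1.285 m, τ = 180 × 1.285 = 231.3 N·m clockwise.
Hanging mass: 15.4 × 10 = 154 N down at 1.93 m → arm 1.93 m, τ = 154 × 1.93 = 297.2 N·m clockwise.
Weight: 18.4 × 10 = 184 N down at 1.5 m → arm 1.5 m, τ = 184 × 1.5 = 276 N·m clockwise.
Potted plant: 2.89 × 10 = 28.9 N down at 2.51 m → arm 2.51 m, τ = 28.9 × 2.51 = 72.54 N·m clockwise.
Net load moment about support A = 877 N·m clockwise.
Reaction R at support B is upward at 2.57 m, arm 2.57 m → moment R × 2.57 counterclockwise.
Setting net torque to zero: R × 2.57 = 877 → R = 341 N.

R_B ≈ 341 N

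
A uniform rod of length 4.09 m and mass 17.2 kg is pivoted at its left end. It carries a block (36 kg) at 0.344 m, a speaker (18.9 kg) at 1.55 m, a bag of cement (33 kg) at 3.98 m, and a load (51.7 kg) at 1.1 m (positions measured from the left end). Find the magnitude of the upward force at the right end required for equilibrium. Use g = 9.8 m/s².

F ≈ 635 N

About the left end:
Beam weight: 17.2 × 9.8 = 168.6 N down at 2.045 m → arm 2.045 m, τ = 168.6 × 2.045 = 344.8 N·m clockwise.
Block: 36 × 9.8 = 352.8 N down at 0.344 m → arm 0.344 m, τ = 352.8 × 0.344 = 121.4 N·m clockwise.
Speaker: 18.9 × 9.8 = 185.2 N down at 1.55 m → arm 1.55 m, τ = 185.2 × 1.55 = 287.1 N·m clockwise.
Bag of cement: 33 × 9.8 = 323.4 N down at 3.98 m → arm 3.98 m, τ = 323.4 × 3.98 = 1287 N·m clockwise.
Load: 51.7 × 9.8 = 506.7 N down at 1.1 m → arm 1.1 m, τ = 506.7 × 1.1 = 557.4 N·m clockwise.
Net moment of the loads = 2598 N·m clockwise.
The upward force F acts at the right end, arm 4.09 m, giving F × 4.09 counterclockwise.
Setting net torque to zero: F × 4.09 = 2598 → F = 2598 / 4.09 = 635 N.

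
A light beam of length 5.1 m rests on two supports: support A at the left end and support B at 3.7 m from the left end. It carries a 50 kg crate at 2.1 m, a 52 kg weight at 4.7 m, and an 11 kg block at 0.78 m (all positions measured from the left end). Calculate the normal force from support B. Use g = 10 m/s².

R_B ≈ 968 N

Sum moments about support A (its reaction then has zero moment arm).
Crate: 50 × 10 = 500 N down at 2.1 m → arm 2.1 m, τ = 500 × 2.1 = 1050 N·m clockwise.
Weight: 52 × 10 = 520 N down at 4.7 m → arm 4.7 m, τ = 520 × 4.7 = 2444 N·m clockwise.
Block: 11 × 10 = 110 N down at 0.78 m → arm 0.78 m, τ = 110 × 0.78 = 85.8 N·m clockwise.
Net load moment about support A = 3580 N·m clockwise.
Reaction R at support B is upward at 3.7 m, arm 3.7 m → moment R × 3.7 counterclockwise.
Setting net torque to zero: R × 3.7 = 3580 → R = 968 N.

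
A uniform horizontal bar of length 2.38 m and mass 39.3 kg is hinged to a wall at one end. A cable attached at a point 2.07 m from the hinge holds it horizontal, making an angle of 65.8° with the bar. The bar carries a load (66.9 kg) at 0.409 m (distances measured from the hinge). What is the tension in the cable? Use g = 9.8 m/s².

About the hinge:
Beam weight: 39.3 × 9.8 = 385.1 N down at 1.19 m → arm 1.19 m, τ = 385.1 × 1.19 = 458.3 N·m clockwise.
Load: 66.9 × 9.8 = 655.6 N down at 0.409 m → arm 0.409 m, τ = 655.6 × 0.409 = 268.1 N·m clockwise.
Total clockwise load moment = 726.4 N·m.
The cable tension T acts at 2.07 m; only its component perpendicular to the bar, T sinθ, produces torque. sin 65.8° = 0.9121.
Στ = 0 ⇒ T × 2.07 × 0.9121 = 726.4 ⇒ T = 726.4 / 1.888 = 385 N.

T ≈ 385 N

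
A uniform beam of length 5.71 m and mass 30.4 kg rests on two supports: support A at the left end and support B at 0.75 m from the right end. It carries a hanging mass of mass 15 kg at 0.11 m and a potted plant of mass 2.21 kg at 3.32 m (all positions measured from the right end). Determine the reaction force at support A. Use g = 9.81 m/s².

Choose support B as the axis so its reaction then has zero moment arm.
Beam weight: 30.4 × 9.81 = 298.2 N down at 2.855 m → arm 2.105 m, τ = 298.2 × 2.105 = 627.7 N·m counterclockwise.
Hanging mass: 15 × 9.81 = 147.2 N down at 0.11 m → arm 0.64 m, τ = 147.2 × 0.64 = 94.21 N·m clockwise.
Potted plant: 2.21 × 9.81 = 21.68 N down at 3.32 m → arm 2.57 m, τ = 21.68 × 2.57 = 55.72 N·m counterclockwise.
Net load moment about support B = 589.2 N·m counterclockwise.
Reaction R at support A is upward at 5.71 m, arm 4.96 m → moment R × 4.96 clockwise.
Στ = 0 ⇒ R × 4.96 = 589.2 ⇒ R = 119 N.

R_A ≈ 119 N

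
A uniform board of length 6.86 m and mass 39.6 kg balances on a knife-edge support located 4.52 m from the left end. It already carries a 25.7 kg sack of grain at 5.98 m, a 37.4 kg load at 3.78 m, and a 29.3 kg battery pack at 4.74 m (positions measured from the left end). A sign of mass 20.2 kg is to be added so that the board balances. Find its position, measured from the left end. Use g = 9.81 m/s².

About the knife-edge support (at 4.52 m from the left end):
Beam weight: 39.6 × 9.81 = 388.5 N down at 3.43 m → arm 1.09 m, τ = 388.5 × 1.09 = 423.5 N·m counterclockwise.
Sack of grain: 25.7 × 9.81 = 252.1 N down at 5.98 m → arm 1.46 m, τ = 252.1 × 1.46 = 368.1 N·m clockwise.
Load: 37.4 × 9.81 = 366.9 N down at 3.78 m → arm 0.74 m, τ = 366.9 × 0.74 = 271.5 N·m counterclockwise.
Battery pack: 29.3 × 9.81 = 287.4 N down at 4.74 m → arm 0.22 m, τ = 287.4 × 0.22 = 63.23 N·m clockwise.
Net moment of existing loads = 263.7 N·m counterclockwise.
The sign weighs 20.2 × 9.81 = 198.2 N and must supply an equal clockwise moment, so its lever arm about the knife-edge support is 263.7 / 198.2 = 1.33 m.
That puts it at 4.52 + 1.33 = 5.85 m from the left end.

x ≈ 5.85 m from the left end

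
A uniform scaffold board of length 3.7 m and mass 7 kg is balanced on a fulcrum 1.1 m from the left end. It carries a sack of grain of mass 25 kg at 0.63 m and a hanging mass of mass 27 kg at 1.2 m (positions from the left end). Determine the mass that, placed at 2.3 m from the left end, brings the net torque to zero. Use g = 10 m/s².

m ≈ 3.17 kg

Sum moments about the fulcrum (at 1.1 m from the left end) (the support reaction has zero arm there).
Beam weight: 7 × 10 = 70 N down at 1.85 m → arm 0.75 m, τ = 70 × 0.75 = 52.5 N·m clockwise.
Sack of grain: 25 × 10 = 250 N down at 0.63 m → arm 0.47 m, τ = 250 × 0.47 = 117.5 N·m counterclockwise.
Hanging mass: 27 × 10 = 270 N down at 1.2 m → arm 0.1 m, τ = 270 × 0.1 = 27 N·m clockwise.
Net moment of known loads = 38 N·m counterclockwise.
An unknown mass m at 2.3 m has arm 1.2 m; its moment is m·g·1.2 clockwise.
Setting net torque to zero: m × 10 × 1.2 = 38 → m = 38 / (10 × 1.2) = 3.17 kg.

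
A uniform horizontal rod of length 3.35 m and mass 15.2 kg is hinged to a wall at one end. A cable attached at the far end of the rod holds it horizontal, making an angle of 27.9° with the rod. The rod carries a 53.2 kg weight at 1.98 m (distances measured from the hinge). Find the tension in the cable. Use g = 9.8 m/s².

T ≈ 818 N

Sum moments about the hinge (the unknown hinge reaction has zero arm there).
Beam weight: 15.2 × 9.8 = 149 N down at 1.675 m → arm 1.675 m, τ = 149 × 1.675 = 249.6 N·m clockwise.
Weight: 53.2 × 9.8 = 521.4 N down at 1.98 m → arm 1.98 m, τ = 521.4 × 1.98 = 1032 N·m clockwise.
Total clockwise load moment = 1282 N·m.
The cable tension T acts at 3.35 m; only its component perpendicular to the rod, T sinθ, produces torque. sin 27.9° = 0.4679.
For rotational equilibrium, T × 3.35 × 0.4679 = 1282, so T = 1282 / 1.567 = 818 N.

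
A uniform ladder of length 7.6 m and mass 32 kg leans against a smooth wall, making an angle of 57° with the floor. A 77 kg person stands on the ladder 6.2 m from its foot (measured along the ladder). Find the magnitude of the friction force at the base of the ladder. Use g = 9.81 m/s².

f ≈ 502 N

Taking torques about the foot of the ladder:
Ladder weight 32×9.81 = 313.9 N acts at 3.8 m along the ladder; its horizontal arm is 3.8·cos57° = 2.07 m → τ = 649.8 N·m clockwise.
Person: 77×9.81 = 755.4 N at 6.2 m → arm 3.377 m → τ = 2551 N·m clockwise.
Wall normal N acts horizontally at the top; its moment arm is the height L sinθ = 7.6·sin57° = 6.374 m, counterclockwise.
Setting net torque to zero: N × 6.374 = 3201 → N = 502 N.
ΣFx = 0: friction at the foot balances the wall's push, so f = N_wall = 502 N.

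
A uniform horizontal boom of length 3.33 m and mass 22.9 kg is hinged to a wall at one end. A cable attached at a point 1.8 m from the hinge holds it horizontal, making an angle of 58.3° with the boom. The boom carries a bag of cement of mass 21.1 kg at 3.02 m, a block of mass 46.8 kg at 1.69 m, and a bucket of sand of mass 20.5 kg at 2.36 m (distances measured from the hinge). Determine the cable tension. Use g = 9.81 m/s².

About the hinge:
Beam weight: 22.9 × 9.81 = 224.6 N down at 1.665 m → arm 1.665 m, τ = 224.6 × 1.665 = 374 N·m clockwise.
Bag of cement: 21.1 × 9.81 = 207 N down at 3.02 m → arm 3.02 m, τ = 207 × 3.02 = 625.1 N·m clockwise.
Block: 46.8 × 9.81 = 459.1 N down at 1.69 m → arm 1.69 m, τ = 459.1 × 1.69 = 775.9 N·m clockwise.
Bucket of sand: 20.5 × 9.81 = 201.1 N down at 2.36 m → arm 2.36 m, τ = 201.1 × 2.36 = 474.6 N·m clockwise.
Total clockwise load moment = 2250 N·m.
The cable tension T acts at 1.8 m; only its component perpendicular to the boom, T sinθ, produces torque. sin 58.3° = 0.8508.
Balancing moments: T × 1.8 × 0.8508 = 2250, giving T = 2250 / 1.531 = 1470 N.

T ≈ 1470 N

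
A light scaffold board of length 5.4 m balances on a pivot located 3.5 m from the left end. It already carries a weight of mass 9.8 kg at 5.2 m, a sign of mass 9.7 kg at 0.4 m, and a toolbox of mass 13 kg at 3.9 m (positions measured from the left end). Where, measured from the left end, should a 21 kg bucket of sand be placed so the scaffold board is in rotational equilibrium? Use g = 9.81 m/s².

x ≈ 3.89 m from the left end

Sum moments about the pivot (at 3.5 m from the left end) (the support reaction has zero arm there).
Weight: 9.8 × 9.81 = 96.14 N down at 5.2 m → arm 1.7 m, τ = 96.14 × 1.7 = 163.4 N·m clockwise.
Sign: 9.7 × 9.81 = 95.16 N down at 0.4 m → arm 3.1 m, τ = 95.16 × 3.1 = 295 N·m counterclockwise.
Toolbox: 13 × 9.81 = 127.5 N down at 3.9 m → arm 0.4 m, τ = 127.5 × 0.4 = 51 N·m clockwise.
Net moment of existing loads = 80.6 N·m counterclockwise.
The bucket of sand weighs 21 × 9.81 = 206 N and must supply an equal clockwise moment, so its lever arm about the pivot is 80.6 / 206 = 0.391 m.
That puts it at 3.5 + 0.391 = 3.89 m from the left end.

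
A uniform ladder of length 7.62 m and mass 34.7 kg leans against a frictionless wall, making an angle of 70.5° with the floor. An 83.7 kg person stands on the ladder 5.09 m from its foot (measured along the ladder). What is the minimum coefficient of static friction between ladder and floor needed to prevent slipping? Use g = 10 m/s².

About the foot of the ladder:
Ladder weight 34.7×10 = 347 N acts at 3.81 m along the ladder; its horizontal arm is 3.81·cos70.5° = 1.272 m → τ = 441.4 N·m clockwise.
Person: 83.7×10 = 837 N at 5.09 m → arm 1.699 m → τ = 1422 N·m clockwise.
Wall normal N acts horizontally at the top; its moment arm is the height L sinθ = 7.62·sin70.5° = 7.183 m, counterclockwise.
Setting net torque to zero: N × 7.183 = 1863 → N = 259.4 N.
ΣFx = 0 ⇒ f = N_wall = 259.4 N. ΣFy = 0 ⇒ N_floor = 1184 N.
μ_min = f / N_floor = 259.4 / 1184 = 0.219.

μ_min ≈ 0.219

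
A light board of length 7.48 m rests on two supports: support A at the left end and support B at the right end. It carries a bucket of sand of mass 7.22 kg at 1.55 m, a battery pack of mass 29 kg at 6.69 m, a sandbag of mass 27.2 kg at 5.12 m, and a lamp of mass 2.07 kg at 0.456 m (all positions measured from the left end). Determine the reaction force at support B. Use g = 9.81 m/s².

Sum moments about support A (its reaction then has zero moment arm).
Bucket of sand: 7.22 × 9.81 = 70.83 N down at 1.55 m → arm 1.55 m, τ = 70.83 × 1.55 = 109.8 N·m clockwise.
Battery pack: 29 × 9.81 = 284.5 N down at 6.69 m → arm 6.69 m, τ = 284.5 × 6.69 = 1903 N·m clockwise.
Sandbag: 27.2 × 9.81 = 266.8 N down at 5.12 m → arm 5.12 m, τ = 266.8 × 5.12 = 1366 N·m clockwise.
Lamp: 2.07 × 9.81 = 20.31 N down at 0.456 m → arm 0.456 m, τ = 20.31 × 0.456 = 9.261 N·m clockwise.
Net load moment about support A = 3388 N·m clockwise.
Reaction R at support B is upward at 7.48 m, arm 7.48 m → moment R × 7.48 counterclockwise.
Στ = 0 ⇒ R × 7.48 = 3388 ⇒ R = 453 N.

R_B ≈ 453 N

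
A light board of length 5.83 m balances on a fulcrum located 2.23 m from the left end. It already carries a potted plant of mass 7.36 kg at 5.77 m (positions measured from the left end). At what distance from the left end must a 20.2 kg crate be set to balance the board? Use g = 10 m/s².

Take moments about the fulcrum (at 2.23 m from the left end).
Potted plant: 7.36 × 10 = 73.6 N down at 5.77 m → arm 3.54 m, τ = 73.6 × 3.54 = 260.5 N·m clockwise.
Net moment of existing loads = 260.5 N·m clockwise.
The crate weighs 20.2 × 10 = 202 N and must supply an equal counterclockwise moment, so its lever arm about the fulcrum is 260.5 / 202 = 1.29 m.
That puts it at 2.23 − 1.29 = 0.94 m from the left end.

x ≈ 0.94 m from the left end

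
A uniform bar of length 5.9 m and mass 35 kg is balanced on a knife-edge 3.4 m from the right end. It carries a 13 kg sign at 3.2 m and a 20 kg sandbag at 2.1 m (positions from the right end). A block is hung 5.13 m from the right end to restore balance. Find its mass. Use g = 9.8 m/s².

Choose the knife-edge (at 3.4 m from the right end) as the axis so the support reaction has zero arm there.
Beam weight: 35 × 9.8 = 343 N down at 2.95 m → arm 0.45 m, τ = 343 × 0.45 = 154.3 N·m clockwise.
Sign: 13 × 9.8 = 127.4 N down at 3.2 m → arm 0.2 m, τ = 127.4 × 0.2 = 25.48 N·m clockwise.
Sandbag: 20 × 9.8 = 196 N down at 2.1 m → arm 1.3 m, τ = 196 × 1.3 = 254.8 N·m clockwise.
Net moment of known loads = 434.6 N·m clockwise.
An unknown mass m at 5.13 m has arm 1.73 m; its moment is m·g·1.73 counterclockwise.
Balancing moments: m × 9.8 × 1.73 = 434.6, giving m = 434.6 / (9.8 × 1.73) = 25.6 kg.

m ≈ 25.6 kg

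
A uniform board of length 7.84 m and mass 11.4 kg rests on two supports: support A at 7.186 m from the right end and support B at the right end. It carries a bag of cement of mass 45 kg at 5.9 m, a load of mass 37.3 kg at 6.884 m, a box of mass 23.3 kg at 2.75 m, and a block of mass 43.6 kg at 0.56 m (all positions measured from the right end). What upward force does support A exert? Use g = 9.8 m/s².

R_A ≈ 894 N

Sum moments about support B (its reaction then has zero moment arm).
Beam weight: 11.4 × 9.8 = 111.7 N down at 3.92 m → arm 3.92 m, τ = 111.7 × 3.92 = 437.9 N·m counterclockwise.
Bag of cement: 45 × 9.8 = 441 N down at 5.9 m → arm 5.9 m, τ = 441 × 5.9 = 2602 N·m counterclockwise.
Load: 37.3 × 9.8 = 365.5 N down at 6.884 m → arm 6.884 m, τ = 365.5 × 6.884 = 2516 N·m counterclockwise.
Box: 23.3 × 9.8 = 228.3 N down at 2.75 m → arm 2.75 m, τ = 228.3 × 2.75 = 627.8 N·m counterclockwise.
Block: 43.6 × 9.8 = 427.3 N down at 0.56 m → arm 0.56 m, τ = 427.3 × 0.56 = 239.3 N·m counterclockwise.
Net load moment about support B = 6423 N·m counterclockwise.
Reaction R at support A is upward at 7.186 m, arm 7.186 m → moment R × 7.186 clockwise.
Balancing moments: R × 7.186 = 6423, giving R = 894 N.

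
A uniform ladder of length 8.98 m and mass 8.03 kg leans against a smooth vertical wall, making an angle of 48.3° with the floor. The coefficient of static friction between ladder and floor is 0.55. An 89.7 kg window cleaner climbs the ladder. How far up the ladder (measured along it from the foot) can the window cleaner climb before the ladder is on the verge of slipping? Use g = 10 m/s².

d ≈ 5.64 m

About the foot of the ladder:
Ladder weight 8.03×10 = 80.3 N acts at 4.49 m along the ladder; its horizontal arm is 4.49·cos48.3° = 2.987 m → τ = 239.9 N·m clockwise.
Window cleaner weight 89.7×10 = 897 N at distance d → arm d·cos48.3° → τ = 897·d·0.6652 clockwise.
Wall normal N at the top has arm L sinθ = 6.705 m counterclockwise, so Στ = 0 gives N·6.705 = 239.9 + 596.7·d.
ΣFy = 0 ⇒ N_floor = 977.3 N, so the maximum friction is μ_s·N_floor = 0.55×977.3 = 537.5 N. ΣFx = 0 ⇒ N_wall = f, so at the slipping point N = 537.5 N.
Substituting: 537.5×6.705 = 239.9 + 596.7·d ⇒ d = (3604 − 239.9) / 596.7 = 5.64 m.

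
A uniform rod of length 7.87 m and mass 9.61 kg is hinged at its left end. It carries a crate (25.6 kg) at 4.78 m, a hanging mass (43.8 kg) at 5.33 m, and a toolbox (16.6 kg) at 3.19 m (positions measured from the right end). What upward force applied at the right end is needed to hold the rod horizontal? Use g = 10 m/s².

F ≈ 389 N

About the left end:
Beam weight: 9.61 × 10 = 96.1 N down at 3.935 m → arm 3.935 m, τ = 96.1 × 3.935 = 378.2 N·m clockwise.
Crate: 25.6 × 10 = 256 N down at 4.78 m → arm 3.09 m, τ = 256 × 3.09 = 791 N·m clockwise.
Hanging mass: 43.8 × 10 = 438 N down at 5.33 m → arm 2.54 m, τ = 438 × 2.54 = 1113 N·m clockwise.
Toolbox: 16.6 × 10 = 166 N down at 3.19 m → arm 4.68 m, τ = 166 × 4.68 = 776.9 N·m clockwise.
Net moment of the loads = 3059 N·m clockwise.
The upward force F acts at the right end, arm 7.87 m, giving F × 7.87 counterclockwise.
Στ = 0 ⇒ F × 7.87 = 3059 ⇒ F = 3059 / 7.87 = 389 N.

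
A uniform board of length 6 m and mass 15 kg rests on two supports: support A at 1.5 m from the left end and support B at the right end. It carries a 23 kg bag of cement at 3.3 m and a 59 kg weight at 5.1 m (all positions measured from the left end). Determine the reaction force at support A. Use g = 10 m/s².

Choose support B as the axis so its reaction then has zero moment arm.
Beam weight: 15 × 10 = 150 N down at 3 m → arm 3 m, τ = 150 × 3 = 450 N·m counterclockwise.
Bag of cement: 23 × 10 = 230 N down at 3.3 m → arm 2.7 m, τ = 230 × 2.7 = 621 N·m counterclockwise.
Weight: 59 × 10 = 590 N down at 5.1 m → arm 0.9 m, τ = 590 × 0.9 = 531 N·m counterclockwise.
Net load moment about support B = 1602 N·m counterclockwise.
Reaction R at support A is upward at 1.5 m, arm 4.5 m → moment R × 4.5 clockwise.
Στ = 0 ⇒ R × 4.5 = 1602 ⇒ R = 356 N.

R_A ≈ 356 N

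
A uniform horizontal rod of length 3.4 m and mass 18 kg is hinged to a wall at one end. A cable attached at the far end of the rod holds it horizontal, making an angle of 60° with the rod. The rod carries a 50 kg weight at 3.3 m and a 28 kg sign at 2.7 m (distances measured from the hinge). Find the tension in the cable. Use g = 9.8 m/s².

T ≈ 903 N

Choose the hinge as the axis so the unknown hinge reaction has zero arm there.
Beam weight: 18 × 9.8 = 176.4 N down at 1.7 m → arm 1.7 m, τ = 176.4 × 1.7 = 299.9 N·m clockwise.
Weight: 50 × 9.8 = 490 N down at 3.3 m → arm 3.3 m, τ = 490 × 3.3 = 1617 N·m clockwise.
Sign: 28 × 9.8 = 274.4 N down at 2.7 m → arm 2.7 m, τ = 274.4 × 2.7 = 740.9 N·m clockwise.
Total clockwise load moment = 2658 N·m.
The cable tension T acts at 3.4 m; only its component perpendicular to the rod, T sinθ, produces torque. sin 60° = 0.866.
Setting net torque to zero: T × 3.4 × 0.866 = 2658 → T = 2658 / 2.944 = 903 N.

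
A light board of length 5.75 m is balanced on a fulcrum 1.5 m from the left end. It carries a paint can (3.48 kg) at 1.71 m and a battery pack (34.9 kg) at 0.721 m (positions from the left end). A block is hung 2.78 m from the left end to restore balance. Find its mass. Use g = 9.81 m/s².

Sum moments about the fulcrum (at 1.5 m from the left end) (the support reaction has zero arm there).
Paint can: 3.48 × 9.81 = 34.14 N down at 1.71 m → arm 0.21 m, τ = 34.14 × 0.21 = 7.169 N·m clockwise.
Battery pack: 34.9 × 9.81 = 342.4 N down at 0.721 m → arm 0.779 m, τ = 342.4 × 0.779 = 266.7 N·m counterclockwise.
Net moment of known loads = 259.5 N·m counterclockwise.
An unknown mass m at 2.78 m has arm 1.28 m; its moment is m·g·1.28 clockwise.
Balancing moments: m × 9.81 × 1.28 = 259.5, giving m = 259.5 / (9.81 × 1.28) = 20.7 kg.

m ≈ 20.7 kg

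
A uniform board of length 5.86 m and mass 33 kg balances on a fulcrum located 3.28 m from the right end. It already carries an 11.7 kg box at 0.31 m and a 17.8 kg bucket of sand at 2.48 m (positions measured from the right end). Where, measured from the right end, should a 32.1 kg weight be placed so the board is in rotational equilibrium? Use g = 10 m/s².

x ≈ 5.17 m from the right end

Taking torques about the fulcrum (at 3.28 m from the right end):
Beam weight: 33 × 10 = 330 N down at 2.93 m → arm 0.35 m, τ = 330 × 0.35 = 115.5 N·m clockwise.
Box: 11.7 × 10 = 117 N down at 0.31 m → arm 2.97 m, τ = 117 × 2.97 = 347.5 N·m clockwise.
Bucket of sand: 17.8 × 10 = 178 N down at 2.48 m → arm 0.8 m, τ = 178 × 0.8 = 142.4 N·m clockwise.
Net moment of existing loads = 605.4 N·m clockwise.
The weight weighs 32.1 × 10 = 321 N and must supply an equal counterclockwise moment, so its lever arm about the fulcrum is 605.4 / 321 = 1.89 m.
That puts it at 3.28 + 1.89 = 5.17 m from the right end.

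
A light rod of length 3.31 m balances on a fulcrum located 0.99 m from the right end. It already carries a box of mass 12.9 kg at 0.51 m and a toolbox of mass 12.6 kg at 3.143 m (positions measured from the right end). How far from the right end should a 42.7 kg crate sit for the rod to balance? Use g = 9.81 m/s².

x ≈ 0.5 m from the right end

Choose the fulcrum (at 0.99 m from the right end) as the axis so the support reaction has zero arm there.
Box: 12.9 × 9.81 = 126.5 N down at 0.51 m → arm 0.48 m, τ = 126.5 × 0.48 = 60.72 N·m clockwise.
Toolbox: 12.6 × 9.81 = 123.6 N down at 3.143 m → arm 2.153 m, τ = 123.6 × 2.153 = 266.1 N·m counterclockwise.
Net moment of existing loads = 205.4 N·m counterclockwise.
The crate weighs 42.7 × 9.81 = 418.9 N and must supply an equal clockwise moment, so its lever arm about the fulcrum is 205.4 / 418.9 = 0.49 m.
That puts it at 0.99 − 0.49 = 0.5 m from the right end.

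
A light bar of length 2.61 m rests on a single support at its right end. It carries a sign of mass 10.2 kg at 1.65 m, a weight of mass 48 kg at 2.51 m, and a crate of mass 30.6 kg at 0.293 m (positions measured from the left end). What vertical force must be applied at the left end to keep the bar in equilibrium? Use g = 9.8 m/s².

F ≈ 321 N

Sum moments about the right end (the unknown pivot reaction has zero arm there).
Sign: 10.2 × 9.8 = 99.96 N down at 1.65 m → arm 0.96 m, τ = 99.96 × 0.96 = 95.96 N·m counterclockwise.
Weight: 48 × 9.8 = 470.4 N down at 2.51 m → arm 0.1 m, τ = 470.4 × 0.1 = 47.04 N·m counterclockwise.
Crate: 30.6 × 9.8 = 299.9 N down at 0.293 m → arm 2.317 m, τ = 299.9 × 2.317 = 694.9 N·m counterclockwise.
Net moment of the loads = 837.9 N·m counterclockwise.
The upward force F acts at the left end, arm 2.61 m, giving F × 2.61 clockwise.
Στ = 0 ⇒ F × 2.61 = 837.9 ⇒ F = 837.9 / 2.61 = 321 N.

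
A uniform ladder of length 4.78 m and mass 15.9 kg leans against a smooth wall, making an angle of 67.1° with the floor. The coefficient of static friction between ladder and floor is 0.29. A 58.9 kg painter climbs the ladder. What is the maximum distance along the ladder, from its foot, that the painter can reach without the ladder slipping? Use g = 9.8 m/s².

d ≈ 3.52 m

Take moments about the foot of the ladder.
Ladder weight 15.9×9.8 = 155.8 N acts at 2.39 m along the ladder; its horizontal arm is 2.39·cos67.1° = 0.93 m → τ = 144.9 N·m clockwise.
Painter weight 58.9×9.8 = 577.2 N at distance d → arm d·cos67.1° → τ = 577.2·d·0.3891 clockwise.
Wall normal N at the top has arm L sinθ = 4.403 m counterclockwise, so Στ = 0 gives N·4.403 = 144.9 + 224.6·d.
ΣFy = 0 ⇒ N_floor = 733 N, so the maximum friction is μ_s·N_floor = 0.29×733 = 212.6 N. ΣFx = 0 ⇒ N_wall = f, so at the slipping point N = 212.6 N.
Substituting: 212.6×4.403 = 144.9 + 224.6·d ⇒ d = (936.1 − 144.9) / 224.6 = 3.52 m.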